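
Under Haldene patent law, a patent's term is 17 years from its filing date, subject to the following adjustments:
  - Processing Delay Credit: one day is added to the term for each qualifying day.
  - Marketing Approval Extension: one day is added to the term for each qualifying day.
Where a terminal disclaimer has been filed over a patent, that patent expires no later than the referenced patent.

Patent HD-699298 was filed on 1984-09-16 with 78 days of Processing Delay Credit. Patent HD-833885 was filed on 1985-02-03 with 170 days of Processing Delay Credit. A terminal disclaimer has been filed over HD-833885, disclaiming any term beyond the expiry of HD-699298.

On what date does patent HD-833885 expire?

2001-12-03

Natural term of HD-833885:
  Base: filing + 17 years → 3 February 2002.
  Processing Delay Credit: +170 days → 23 July 2002.
Expiry of referenced patent HD-699298:
  Base: filing + 17 years → 16 September 2001.
  Processing Delay Credit: +78 days → 3 December 2001.
Terminal disclaimer: HD-833885 expires on the earlier of 23 July 2002 and 3 December 2001.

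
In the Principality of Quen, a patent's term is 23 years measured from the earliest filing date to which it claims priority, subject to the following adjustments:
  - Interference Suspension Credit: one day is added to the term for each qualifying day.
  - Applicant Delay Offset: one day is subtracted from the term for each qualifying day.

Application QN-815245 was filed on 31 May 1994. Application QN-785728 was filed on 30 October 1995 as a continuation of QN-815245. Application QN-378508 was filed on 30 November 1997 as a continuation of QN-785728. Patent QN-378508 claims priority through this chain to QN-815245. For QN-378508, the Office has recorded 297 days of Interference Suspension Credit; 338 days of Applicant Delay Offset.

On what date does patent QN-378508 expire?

Earliest priority filing: 31 May 1994.
Base term: 31 May 1994 + 23 years → 31 May 2017.
Interference Suspension Credit: +297 days → 24 March 2018.
Applicant Delay Offset: −338 days → 20 April 2017.

2017-04-20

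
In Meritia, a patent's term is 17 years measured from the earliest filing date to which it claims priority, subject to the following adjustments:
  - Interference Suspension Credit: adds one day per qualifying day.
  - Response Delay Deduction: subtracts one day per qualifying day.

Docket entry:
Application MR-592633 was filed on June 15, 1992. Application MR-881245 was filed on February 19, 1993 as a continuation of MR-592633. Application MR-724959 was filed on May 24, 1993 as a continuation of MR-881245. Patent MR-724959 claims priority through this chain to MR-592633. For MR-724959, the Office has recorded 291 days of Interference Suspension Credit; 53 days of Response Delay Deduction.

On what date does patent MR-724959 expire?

Earliest priority filing: 15 June 1992.
Base term: 15 June 1992 + 17 years → 15 June 2009.
Interference Suspension Credit: +291 days → 2 April 2010.
Response Delay Deduction: −53 days → 8 February 2010.

February 8, 2010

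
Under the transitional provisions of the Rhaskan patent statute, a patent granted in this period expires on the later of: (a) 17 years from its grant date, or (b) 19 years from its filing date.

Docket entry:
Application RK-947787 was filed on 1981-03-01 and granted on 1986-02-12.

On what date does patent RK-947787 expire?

February 12, 2003

(a) grant + 17 years → 12 February 2003.
(b) filing + 19 years → 1 March 2000.
Later of the two: 12 February 2003.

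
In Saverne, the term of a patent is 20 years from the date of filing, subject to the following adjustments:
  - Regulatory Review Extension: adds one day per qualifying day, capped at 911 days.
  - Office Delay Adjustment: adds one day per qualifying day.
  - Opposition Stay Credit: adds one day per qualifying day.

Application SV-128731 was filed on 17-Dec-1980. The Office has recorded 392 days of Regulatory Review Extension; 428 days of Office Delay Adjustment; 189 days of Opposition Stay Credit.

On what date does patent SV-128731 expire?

2003-09-22

Base term: filing date + 20 years → 17 December 2000.
Regulatory Review Extension: 392 days (within the 911-day cap) → +392 days → 13 January 2002.
Office Delay Adjustment: +428 days → 17 March 2003.
Opposition Stay Credit: +189 days → 22 September 2003.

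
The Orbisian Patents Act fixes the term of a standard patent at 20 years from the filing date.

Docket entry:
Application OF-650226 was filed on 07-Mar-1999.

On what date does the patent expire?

Filing date + 20 years → 7 March 2019.

March 7, 2019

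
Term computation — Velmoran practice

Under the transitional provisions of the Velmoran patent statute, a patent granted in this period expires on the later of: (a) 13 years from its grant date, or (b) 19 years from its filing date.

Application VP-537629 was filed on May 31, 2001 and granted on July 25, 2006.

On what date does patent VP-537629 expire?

2020-05-31

(a) grant + 13 years → 25 July 2019.
(b) filing + 19 years → 31 May 2020.
Later of the two: 31 May 2020.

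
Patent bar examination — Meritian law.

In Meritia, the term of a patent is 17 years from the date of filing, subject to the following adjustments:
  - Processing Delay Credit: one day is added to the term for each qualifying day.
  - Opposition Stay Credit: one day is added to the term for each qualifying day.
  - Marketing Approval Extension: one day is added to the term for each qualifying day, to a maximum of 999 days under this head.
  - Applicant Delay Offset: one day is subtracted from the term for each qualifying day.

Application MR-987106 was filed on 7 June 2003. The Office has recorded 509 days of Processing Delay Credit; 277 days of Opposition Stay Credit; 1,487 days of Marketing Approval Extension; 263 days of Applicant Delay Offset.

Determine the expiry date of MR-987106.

Base term: filing date + 17 years → 7 June 2020.
Processing Delay Credit: +509 days → 29 October 2021.
Opposition Stay Credit: +277 days → 2 August 2022.
Marketing Approval Extension: 1487 days claimed exceeds the 999-day cap, so +999 days → 27 April 2025.
Applicant Delay Offset: −263 days → 7 August 2024.

2024-08-07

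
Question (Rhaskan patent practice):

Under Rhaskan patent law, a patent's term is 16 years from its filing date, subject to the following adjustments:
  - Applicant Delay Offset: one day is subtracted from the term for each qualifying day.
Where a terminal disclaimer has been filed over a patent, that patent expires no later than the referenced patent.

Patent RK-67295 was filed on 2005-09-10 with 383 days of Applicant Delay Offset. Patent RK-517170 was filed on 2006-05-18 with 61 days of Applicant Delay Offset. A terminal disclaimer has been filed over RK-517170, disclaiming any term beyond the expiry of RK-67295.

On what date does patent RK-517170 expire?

August 23, 2020

Natural term of RK-517170:
  Base: filing + 16 years → 18 May 2022.
  Applicant Delay Offset: −61 days → 18 March 2022.
Expiry of referenced patent RK-67295:
  Base: filing + 16 years → 10 September 2021.
  Applicant Delay Offset: −383 days → 23 August 2020.
Terminal disclaimer: RK-517170 expires on the earlier of 18 March 2022 and 23 August 2020.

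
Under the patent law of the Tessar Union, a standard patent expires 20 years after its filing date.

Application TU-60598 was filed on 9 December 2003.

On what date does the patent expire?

Filing date + 20 years → 9 December 2023.

December 9, 2023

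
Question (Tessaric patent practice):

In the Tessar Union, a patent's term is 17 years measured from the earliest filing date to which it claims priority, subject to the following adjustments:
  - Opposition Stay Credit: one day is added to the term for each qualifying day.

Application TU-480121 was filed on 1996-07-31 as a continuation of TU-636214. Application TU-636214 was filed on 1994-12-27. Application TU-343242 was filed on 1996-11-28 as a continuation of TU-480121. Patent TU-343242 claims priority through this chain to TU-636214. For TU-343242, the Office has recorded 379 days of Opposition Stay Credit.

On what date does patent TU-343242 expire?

January 9, 2013

Earliest priority filing: 27 December 1994.
Base term: 27 December 1994 + 17 years → 27 December 2011.
Opposition Stay Credit: +379 days → 9 January 2013.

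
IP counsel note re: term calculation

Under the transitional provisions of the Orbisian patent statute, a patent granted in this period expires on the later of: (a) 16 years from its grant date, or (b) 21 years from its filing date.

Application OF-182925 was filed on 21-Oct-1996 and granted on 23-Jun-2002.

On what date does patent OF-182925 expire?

(a) grant + 16 years → 23 June 2018.
(b) filing + 21 years → 21 October 2017.
Later of the two: 23 June 2018.

2018-06-23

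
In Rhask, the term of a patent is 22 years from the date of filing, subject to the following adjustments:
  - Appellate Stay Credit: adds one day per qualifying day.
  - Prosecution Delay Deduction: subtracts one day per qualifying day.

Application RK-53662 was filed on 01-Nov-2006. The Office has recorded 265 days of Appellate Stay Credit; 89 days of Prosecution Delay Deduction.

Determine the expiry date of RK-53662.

Base term: filing date + 22 years → 1 November 2028.
Appellate Stay Credit: +265 days → 24 July 2029.
Prosecution Delay Deduction: −89 days → 26 April 2029.

2029-04-26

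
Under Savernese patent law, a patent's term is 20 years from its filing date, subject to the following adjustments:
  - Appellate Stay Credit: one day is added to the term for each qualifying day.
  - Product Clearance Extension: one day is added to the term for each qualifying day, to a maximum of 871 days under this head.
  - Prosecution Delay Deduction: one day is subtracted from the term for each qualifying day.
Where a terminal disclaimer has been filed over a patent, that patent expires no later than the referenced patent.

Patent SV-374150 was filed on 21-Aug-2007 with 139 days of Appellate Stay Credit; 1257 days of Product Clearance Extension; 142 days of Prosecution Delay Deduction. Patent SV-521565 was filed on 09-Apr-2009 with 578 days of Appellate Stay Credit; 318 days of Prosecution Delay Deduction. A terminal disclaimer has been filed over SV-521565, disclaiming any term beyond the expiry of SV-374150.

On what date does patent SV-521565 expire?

Natural term of SV-521565:
  Base: filing + 20 years → 9 April 2029.
  Appellate Stay Credit: +578 days → 8 November 2030.
  Prosecution Delay Deduction: −318 days → 25 December 2029.
Expiry of referenced patent SV-374150:
  Base: filing + 20 years → 21 August 2027.
  Appellate Stay Credit: +139 days → 7 January 2028.
  Product Clearance Extension: 1257 days claimed exceeds the 871-day cap, so +871 days → 27 May 2030.
  Prosecution Delay Deduction: −142 days → 5 January 2030.
Terminal disclaimer: SV-521565 expires on the earlier of 25 December 2029 and 5 January 2030.

2029-12-25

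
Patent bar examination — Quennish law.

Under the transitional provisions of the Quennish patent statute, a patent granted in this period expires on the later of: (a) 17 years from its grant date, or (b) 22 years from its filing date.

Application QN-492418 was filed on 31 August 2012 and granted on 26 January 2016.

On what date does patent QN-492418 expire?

August 31, 2034

(a) grant + 17 years → 26 January 2033.
(b) filing + 22 years → 31 August 2034.
Later of the two: 31 August 2034.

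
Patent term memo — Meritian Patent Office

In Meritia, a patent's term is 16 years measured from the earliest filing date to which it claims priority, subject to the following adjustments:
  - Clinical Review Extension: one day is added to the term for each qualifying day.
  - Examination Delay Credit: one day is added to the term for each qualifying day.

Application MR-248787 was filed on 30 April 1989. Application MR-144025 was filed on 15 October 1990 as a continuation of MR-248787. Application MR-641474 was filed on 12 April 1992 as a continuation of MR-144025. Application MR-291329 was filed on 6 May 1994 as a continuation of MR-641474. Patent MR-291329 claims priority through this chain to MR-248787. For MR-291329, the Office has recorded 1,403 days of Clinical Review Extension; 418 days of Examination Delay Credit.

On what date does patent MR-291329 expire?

2010-04-25

Earliest priority filing: 30 April 1989.
Base term: 30 April 1989 + 16 years → 30 April 2005.
Clinical Review Extension: +1403 days → 3 March 2009.
Examination Delay Credit: +418 days → 25 April 2010.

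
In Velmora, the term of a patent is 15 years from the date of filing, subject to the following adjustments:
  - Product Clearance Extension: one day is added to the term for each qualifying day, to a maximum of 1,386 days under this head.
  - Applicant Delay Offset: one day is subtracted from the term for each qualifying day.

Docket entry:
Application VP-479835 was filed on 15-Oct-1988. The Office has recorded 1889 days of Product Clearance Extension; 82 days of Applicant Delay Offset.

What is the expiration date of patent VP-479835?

May 11, 2007

Base term: filing date + 15 years → 15 October 2003.
Product Clearance Extension: 1889 days claimed exceeds the 1386-day cap, so +1386 days → 1 August 2007.
Applicant Delay Offset: −82 days → 11 May 2007.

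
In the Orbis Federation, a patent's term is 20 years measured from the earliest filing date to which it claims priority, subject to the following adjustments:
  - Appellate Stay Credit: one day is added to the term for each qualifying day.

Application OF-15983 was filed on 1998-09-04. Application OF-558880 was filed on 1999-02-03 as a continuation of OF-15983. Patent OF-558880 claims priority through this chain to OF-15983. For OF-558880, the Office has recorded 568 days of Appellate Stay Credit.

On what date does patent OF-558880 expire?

2020-03-25

Earliest priority filing: 4 September 1998.
Base term: 4 September 1998 + 20 years → 4 September 2018.
Appellate Stay Credit: +568 days → 25 March 2020.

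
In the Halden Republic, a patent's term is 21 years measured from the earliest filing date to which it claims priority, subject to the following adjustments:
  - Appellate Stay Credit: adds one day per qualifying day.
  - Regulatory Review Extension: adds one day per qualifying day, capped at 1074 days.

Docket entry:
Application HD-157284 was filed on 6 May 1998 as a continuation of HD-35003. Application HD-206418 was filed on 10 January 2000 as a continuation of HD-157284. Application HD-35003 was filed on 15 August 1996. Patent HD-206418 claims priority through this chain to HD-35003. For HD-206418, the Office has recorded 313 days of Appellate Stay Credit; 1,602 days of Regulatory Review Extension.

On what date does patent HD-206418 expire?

Earliest priority filing: 15 August 1996.
Base term: 15 August 1996 + 21 years → 15 August 2017.
Appellate Stay Credit: +313 days → 24 June 2018.
Regulatory Review Extension: 1602 days claimed exceeds the 1074-day cap, so +1074 days → 2 June 2021.

June 2, 2021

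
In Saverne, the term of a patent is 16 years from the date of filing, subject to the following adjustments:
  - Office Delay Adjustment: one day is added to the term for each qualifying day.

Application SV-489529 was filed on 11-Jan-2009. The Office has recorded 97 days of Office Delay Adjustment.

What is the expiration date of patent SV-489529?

Base term: filing date + 16 years → 11 January 2025.
Office Delay Adjustment: +97 days → 18 April 2025.

2025-04-18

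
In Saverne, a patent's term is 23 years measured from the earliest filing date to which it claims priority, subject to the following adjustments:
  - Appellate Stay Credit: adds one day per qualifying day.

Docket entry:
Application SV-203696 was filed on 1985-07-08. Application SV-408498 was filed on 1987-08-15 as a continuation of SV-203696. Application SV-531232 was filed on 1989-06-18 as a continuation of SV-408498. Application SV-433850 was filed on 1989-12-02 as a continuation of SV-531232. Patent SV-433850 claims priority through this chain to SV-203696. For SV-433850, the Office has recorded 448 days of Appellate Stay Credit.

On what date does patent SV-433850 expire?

Earliest priority filing: 8 July 1985.
Base term: 8 July 1985 + 23 years → 8 July 2008.
Appellate Stay Credit: +448 days → 29 September 2009.

2009-09-29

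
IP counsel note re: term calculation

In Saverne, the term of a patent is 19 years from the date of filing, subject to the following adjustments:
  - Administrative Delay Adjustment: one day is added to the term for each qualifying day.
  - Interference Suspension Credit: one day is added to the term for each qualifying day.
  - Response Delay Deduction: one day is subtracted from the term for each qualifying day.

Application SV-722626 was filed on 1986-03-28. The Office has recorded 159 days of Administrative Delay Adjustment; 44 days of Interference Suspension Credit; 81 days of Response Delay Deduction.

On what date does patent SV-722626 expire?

2005-07-28

Base term: filing date + 19 years → 28 March 2005.
Administrative Delay Adjustment: +159 days → 3 September 2005.
Interference Suspension Credit: +44 days → 17 October 2005.
Response Delay Deduction: −81 days → 28 July 2005.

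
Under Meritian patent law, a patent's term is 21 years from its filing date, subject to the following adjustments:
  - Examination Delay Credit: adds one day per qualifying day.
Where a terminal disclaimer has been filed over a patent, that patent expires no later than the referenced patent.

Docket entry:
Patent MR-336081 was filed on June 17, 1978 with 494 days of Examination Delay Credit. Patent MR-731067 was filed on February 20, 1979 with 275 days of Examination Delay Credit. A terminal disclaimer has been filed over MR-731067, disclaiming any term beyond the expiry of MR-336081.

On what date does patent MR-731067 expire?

Natural term of MR-731067:
  Base: filing + 21 years → 20 February 2000.
  Examination Delay Credit: +275 days → 21 November 2000.
Expiry of referenced patent MR-336081:
  Base: filing + 21 years → 17 June 1999.
  Examination Delay Credit: +494 days → 23 October 2000.
Terminal disclaimer: MR-731067 expires on the earlier of 21 November 2000 and 23 October 2000.

2000-10-23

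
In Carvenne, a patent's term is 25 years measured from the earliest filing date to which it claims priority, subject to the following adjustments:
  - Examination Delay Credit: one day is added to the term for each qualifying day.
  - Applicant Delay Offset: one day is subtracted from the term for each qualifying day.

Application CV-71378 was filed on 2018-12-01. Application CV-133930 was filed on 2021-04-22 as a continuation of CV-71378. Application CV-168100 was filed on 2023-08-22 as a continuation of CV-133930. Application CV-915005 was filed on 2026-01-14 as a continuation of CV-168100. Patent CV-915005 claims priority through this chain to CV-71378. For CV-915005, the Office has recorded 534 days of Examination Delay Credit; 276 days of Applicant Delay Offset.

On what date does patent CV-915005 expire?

August 15, 2044

Earliest priority filing: 1 December 2018.
Base term: 1 December 2018 + 25 years → 1 December 2043.
Examination Delay Credit: +534 days → 18 May 2045.
Applicant Delay Offset: −276 days → 15 August 2044.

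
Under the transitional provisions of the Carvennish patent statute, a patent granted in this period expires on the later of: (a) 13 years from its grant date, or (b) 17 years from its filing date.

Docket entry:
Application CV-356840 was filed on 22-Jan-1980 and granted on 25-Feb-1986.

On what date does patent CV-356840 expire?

(a) grant + 13 years → 25 February 1999.
(b) filing + 17 years → 22 January 1997.
Later of the two: 25 February 1999.

February 25, 1999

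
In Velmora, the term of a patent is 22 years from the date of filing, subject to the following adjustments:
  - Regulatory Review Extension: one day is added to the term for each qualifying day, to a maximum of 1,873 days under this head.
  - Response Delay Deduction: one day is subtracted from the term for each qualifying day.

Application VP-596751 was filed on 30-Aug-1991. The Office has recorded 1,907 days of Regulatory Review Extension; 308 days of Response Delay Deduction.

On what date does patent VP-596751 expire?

December 12, 2017

Base term: filing date + 22 years → 30 August 2013.
Regulatory Review Extension: 1907 days claimed exceeds the 1873-day cap, so +1873 days → 16 October 2018.
Response Delay Deduction: −308 days → 12 December 2017.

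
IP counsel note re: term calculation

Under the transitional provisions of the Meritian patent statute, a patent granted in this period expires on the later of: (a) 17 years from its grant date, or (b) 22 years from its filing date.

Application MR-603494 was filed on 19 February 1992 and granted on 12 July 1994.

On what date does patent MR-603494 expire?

February 19, 2014

(a) grant + 17 years → 12 July 2011.
(b) filing + 22 years → 19 February 2014.
Later of the two: 19 February 2014.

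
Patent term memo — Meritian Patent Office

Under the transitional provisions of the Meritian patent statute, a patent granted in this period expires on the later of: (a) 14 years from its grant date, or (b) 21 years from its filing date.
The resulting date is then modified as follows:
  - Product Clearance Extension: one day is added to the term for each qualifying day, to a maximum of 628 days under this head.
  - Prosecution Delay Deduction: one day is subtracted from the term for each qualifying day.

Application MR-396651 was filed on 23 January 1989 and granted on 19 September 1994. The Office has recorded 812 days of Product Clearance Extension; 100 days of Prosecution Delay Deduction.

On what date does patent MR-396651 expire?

(a) grant + 14 years → 19 September 2008.
(b) filing + 21 years → 23 January 2010.
Later of the two: 23 January 2010.
Product Clearance Extension: 812 days claimed exceeds the 628-day cap, so +628 days → 13 October 2011.
Prosecution Delay Deduction: −100 days → 5 July 2011.

July 5, 2011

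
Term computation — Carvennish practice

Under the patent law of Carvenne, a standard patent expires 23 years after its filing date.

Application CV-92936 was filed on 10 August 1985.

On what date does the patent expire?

2008-08-10

Filing date + 23 years → 10 August 2008.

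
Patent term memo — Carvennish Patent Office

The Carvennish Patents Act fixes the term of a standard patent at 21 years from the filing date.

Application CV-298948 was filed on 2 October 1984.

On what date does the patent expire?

Filing date + 21 years → 2 October 2005.

2005-10-02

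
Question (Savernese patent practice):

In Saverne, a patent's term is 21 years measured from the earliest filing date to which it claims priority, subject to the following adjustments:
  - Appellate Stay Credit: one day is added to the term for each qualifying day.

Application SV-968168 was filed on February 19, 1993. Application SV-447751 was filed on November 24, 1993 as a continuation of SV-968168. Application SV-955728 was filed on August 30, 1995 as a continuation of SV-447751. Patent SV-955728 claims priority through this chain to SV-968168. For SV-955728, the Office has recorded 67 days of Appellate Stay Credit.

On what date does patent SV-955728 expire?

Earliest priority filing: 19 February 1993.
Base term: 19 February 1993 + 21 years → 19 February 2014.
Appellate Stay Credit: +67 days → 27 April 2014.

April 27, 2014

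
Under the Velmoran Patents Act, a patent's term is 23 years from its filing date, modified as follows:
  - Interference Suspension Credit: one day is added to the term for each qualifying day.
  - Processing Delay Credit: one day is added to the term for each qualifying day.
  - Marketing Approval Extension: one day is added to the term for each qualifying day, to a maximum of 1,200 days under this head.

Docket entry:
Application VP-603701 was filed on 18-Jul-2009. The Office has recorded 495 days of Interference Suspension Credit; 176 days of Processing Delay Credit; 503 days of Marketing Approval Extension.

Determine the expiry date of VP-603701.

2035-10-05

Base term: filing date + 23 years → 18 July 2032.
Interference Suspension Credit: +495 days → 25 November 2033.
Processing Delay Credit: +176 days → 20 May 2034.
Marketing Approval Extension: 503 days (within the 1200-day cap) → +503 days → 5 October 2035.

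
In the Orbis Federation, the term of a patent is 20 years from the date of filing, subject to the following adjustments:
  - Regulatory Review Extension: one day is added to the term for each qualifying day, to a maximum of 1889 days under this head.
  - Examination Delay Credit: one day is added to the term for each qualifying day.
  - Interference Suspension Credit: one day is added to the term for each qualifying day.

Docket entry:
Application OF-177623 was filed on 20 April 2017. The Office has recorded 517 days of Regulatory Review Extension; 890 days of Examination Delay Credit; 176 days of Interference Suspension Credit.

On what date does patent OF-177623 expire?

Base term: filing date + 20 years → 20 April 2037.
Regulatory Review Extension: 517 days (within the 1889-day cap) → +517 days → 19 September 2038.
Examination Delay Credit: +890 days → 25 February 2041.
Interference Suspension Credit: +176 days → 20 August 2041.

August 20, 2041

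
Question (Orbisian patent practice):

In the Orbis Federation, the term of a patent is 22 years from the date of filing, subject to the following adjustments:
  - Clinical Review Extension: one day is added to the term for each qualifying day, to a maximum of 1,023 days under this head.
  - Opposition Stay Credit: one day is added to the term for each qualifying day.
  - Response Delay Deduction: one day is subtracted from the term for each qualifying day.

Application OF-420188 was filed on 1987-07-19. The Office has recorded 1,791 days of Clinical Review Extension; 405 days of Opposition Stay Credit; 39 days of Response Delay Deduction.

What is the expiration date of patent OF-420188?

May 8, 2013

Base term: filing date + 22 years → 19 July 2009.
Clinical Review Extension: 1791 days claimed exceeds the 1023-day cap, so +1023 days → 7 May 2012.
Opposition Stay Credit: +405 days → 16 June 2013.
Response Delay Deduction: −39 days → 8 May 2013.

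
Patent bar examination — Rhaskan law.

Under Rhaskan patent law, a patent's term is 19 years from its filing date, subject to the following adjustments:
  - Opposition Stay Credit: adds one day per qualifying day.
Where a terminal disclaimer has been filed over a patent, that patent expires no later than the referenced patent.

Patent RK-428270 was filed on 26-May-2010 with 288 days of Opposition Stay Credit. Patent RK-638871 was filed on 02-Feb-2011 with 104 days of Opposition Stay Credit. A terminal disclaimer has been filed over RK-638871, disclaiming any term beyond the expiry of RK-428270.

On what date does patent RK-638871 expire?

March 10, 2030

Natural term of RK-638871:
  Base: filing + 19 years → 2 February 2030.
  Opposition Stay Credit: +104 days → 17 May 2030.
Expiry of referenced patent RK-428270:
  Base: filing + 19 years → 26 May 2029.
  Opposition Stay Credit: +288 days → 10 March 2030.
Terminal disclaimer: RK-638871 expires on the earlier of 17 May 2030 and 10 March 2030.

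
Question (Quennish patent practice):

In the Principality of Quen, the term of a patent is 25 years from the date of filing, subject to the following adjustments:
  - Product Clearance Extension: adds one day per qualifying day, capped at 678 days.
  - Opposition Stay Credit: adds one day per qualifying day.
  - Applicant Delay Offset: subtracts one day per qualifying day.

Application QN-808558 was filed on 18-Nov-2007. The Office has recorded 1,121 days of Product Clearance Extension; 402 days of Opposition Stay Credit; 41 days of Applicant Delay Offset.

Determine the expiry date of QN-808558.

Base term: filing date + 25 years → 18 November 2032.
Product Clearance Extension: 1121 days claimed exceeds the 678-day cap, so +678 days → 27 September 2034.
Opposition Stay Credit: +402 days → 3 November 2035.
Applicant Delay Offset: −41 days → 23 September 2035.

September 23, 2035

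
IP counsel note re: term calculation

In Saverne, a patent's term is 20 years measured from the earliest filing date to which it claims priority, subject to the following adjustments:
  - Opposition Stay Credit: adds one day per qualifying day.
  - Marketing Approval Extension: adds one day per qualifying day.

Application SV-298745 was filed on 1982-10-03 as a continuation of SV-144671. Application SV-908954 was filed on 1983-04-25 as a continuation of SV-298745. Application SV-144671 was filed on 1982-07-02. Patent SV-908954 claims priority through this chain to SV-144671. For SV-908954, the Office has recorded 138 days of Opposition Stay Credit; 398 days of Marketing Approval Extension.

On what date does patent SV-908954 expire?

Earliest priority filing: 2 July 1982.
Base term: 2 July 1982 + 20 years → 2 July 2002.
Opposition Stay Credit: +138 days → 17 November 2002.
Marketing Approval Extension: +398 days → 20 December 2003.

December 20, 2003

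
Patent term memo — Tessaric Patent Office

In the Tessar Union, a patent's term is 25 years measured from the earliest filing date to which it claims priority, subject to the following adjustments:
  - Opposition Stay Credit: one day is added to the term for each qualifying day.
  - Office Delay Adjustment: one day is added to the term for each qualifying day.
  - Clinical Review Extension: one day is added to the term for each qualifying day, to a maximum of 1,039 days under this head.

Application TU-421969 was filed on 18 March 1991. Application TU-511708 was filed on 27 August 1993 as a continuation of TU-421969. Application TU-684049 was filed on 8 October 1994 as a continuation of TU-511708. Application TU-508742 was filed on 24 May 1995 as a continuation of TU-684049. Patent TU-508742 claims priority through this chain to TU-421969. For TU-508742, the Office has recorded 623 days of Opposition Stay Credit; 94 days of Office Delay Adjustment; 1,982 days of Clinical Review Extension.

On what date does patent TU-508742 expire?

Earliest priority filing: 18 March 1991.
Base term: 18 March 1991 + 25 years → 18 March 2016.
Opposition Stay Credit: +623 days → 1 December 2017.
Office Delay Adjustment: +94 days → 5 March 2018.
Clinical Review Extension: 1982 days claimed exceeds the 1039-day cap, so +1039 days → 7 January 2021.

January 7, 2021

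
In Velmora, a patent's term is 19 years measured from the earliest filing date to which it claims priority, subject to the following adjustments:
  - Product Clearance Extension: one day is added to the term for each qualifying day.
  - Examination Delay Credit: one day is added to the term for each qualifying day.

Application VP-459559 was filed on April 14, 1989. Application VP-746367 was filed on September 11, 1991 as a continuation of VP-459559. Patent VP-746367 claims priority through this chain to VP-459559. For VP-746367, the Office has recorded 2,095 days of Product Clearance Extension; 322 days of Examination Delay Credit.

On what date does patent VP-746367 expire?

November 26, 2014

Earliest priority filing: 14 April 1989.
Base term: 14 April 1989 + 19 years → 14 April 2008.
Product Clearance Extension: +2095 days → 8 January 2014.
Examination Delay Credit: +322 days → 26 November 2014.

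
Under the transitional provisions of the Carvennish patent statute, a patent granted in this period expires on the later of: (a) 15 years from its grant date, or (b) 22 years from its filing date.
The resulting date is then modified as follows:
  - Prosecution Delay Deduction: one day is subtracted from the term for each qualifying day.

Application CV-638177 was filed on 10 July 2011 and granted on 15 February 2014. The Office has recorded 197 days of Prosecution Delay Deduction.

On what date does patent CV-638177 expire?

(a) grant + 15 years → 15 February 2029.
(b) filing + 22 years → 10 July 2033.
Later of the two: 10 July 2033.
Prosecution Delay Deduction: −197 days → 25 December 2032.

December 25, 2032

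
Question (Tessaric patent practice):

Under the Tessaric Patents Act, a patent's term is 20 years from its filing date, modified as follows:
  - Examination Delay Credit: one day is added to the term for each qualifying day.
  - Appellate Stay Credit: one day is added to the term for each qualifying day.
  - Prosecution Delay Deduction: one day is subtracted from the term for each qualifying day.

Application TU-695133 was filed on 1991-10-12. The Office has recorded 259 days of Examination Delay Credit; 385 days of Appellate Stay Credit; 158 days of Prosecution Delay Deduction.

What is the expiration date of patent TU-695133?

Base term: filing date + 20 years → 12 October 2011.
Examination Delay Credit: +259 days → 27 June 2012.
Appellate Stay Credit: +385 days → 17 July 2013.
Prosecution Delay Deduction: −158 days → 9 February 2013.

February 9, 2013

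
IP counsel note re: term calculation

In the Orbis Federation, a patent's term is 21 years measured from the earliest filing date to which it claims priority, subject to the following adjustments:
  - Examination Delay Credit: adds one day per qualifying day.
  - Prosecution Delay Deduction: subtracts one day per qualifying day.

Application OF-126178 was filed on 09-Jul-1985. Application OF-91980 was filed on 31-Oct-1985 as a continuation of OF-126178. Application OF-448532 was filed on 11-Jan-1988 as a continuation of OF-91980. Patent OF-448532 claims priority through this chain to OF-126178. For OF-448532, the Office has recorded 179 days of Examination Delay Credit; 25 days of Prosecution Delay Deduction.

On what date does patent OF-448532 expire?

Earliest priority filing: 9 July 1985.
Base term: 9 July 1985 + 21 years → 9 July 2006.
Examination Delay Credit: +179 days → 4 January 2007.
Prosecution Delay Deduction: −25 days → 10 December 2006.

December 10, 2006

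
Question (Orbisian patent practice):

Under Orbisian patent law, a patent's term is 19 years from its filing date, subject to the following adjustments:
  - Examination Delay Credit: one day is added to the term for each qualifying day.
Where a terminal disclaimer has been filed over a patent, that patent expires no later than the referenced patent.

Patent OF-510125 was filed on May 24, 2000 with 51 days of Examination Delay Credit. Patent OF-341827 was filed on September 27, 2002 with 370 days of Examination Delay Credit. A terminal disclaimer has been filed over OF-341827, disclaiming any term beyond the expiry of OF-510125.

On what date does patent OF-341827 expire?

July 14, 2019

Natural term of OF-341827:
  Base: filing + 19 years → 27 September 2021.
  Examination Delay Credit: +370 days → 2 October 2022.
Expiry of referenced patent OF-510125:
  Base: filing + 19 years → 24 May 2019.
  Examination Delay Credit: +51 days → 14 July 2019.
Terminal disclaimer: OF-341827 expires on the earlier of 2 October 2022 and 14 July 2019.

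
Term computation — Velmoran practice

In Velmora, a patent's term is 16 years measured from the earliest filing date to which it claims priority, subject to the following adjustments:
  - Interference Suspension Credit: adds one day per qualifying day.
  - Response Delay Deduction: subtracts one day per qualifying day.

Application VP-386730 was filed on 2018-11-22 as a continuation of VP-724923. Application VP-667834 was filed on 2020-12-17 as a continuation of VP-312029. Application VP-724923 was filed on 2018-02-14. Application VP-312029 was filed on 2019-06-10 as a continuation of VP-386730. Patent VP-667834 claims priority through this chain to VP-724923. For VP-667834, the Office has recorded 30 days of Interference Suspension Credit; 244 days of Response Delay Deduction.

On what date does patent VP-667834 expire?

Earliest priority filing: 14 February 2018.
Base term: 14 February 2018 + 16 years → 14 February 2034.
Interference Suspension Credit: +30 days → 16 March 2034.
Response Delay Deduction: −244 days → 15 July 2033.

July 15, 2033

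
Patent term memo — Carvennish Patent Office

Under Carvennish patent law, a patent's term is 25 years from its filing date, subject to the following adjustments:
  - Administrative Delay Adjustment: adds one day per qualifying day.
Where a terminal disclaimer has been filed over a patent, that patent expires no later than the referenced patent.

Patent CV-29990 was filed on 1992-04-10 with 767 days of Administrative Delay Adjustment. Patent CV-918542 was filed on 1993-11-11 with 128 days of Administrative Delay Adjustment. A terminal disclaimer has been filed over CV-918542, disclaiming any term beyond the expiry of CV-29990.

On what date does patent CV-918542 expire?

Natural term of CV-918542:
  Base: filing + 25 years → 11 November 2018.
  Administrative Delay Adjustment: +128 days → 19 March 2019.
Expiry of referenced patent CV-29990:
  Base: filing + 25 years → 10 April 2017.
  Administrative Delay Adjustment: +767 days → 17 May 2019.
Terminal disclaimer: CV-918542 expires on the earlier of 19 March 2019 and 17 May 2019.

2019-03-19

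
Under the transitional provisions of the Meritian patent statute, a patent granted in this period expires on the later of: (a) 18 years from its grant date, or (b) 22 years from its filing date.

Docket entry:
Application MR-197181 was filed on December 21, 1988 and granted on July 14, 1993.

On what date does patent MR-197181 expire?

July 14, 2011

(a) grant + 18 years → 14 July 2011.
(b) filing + 22 years → 21 December 2010.
Later of the two: 14 July 2011.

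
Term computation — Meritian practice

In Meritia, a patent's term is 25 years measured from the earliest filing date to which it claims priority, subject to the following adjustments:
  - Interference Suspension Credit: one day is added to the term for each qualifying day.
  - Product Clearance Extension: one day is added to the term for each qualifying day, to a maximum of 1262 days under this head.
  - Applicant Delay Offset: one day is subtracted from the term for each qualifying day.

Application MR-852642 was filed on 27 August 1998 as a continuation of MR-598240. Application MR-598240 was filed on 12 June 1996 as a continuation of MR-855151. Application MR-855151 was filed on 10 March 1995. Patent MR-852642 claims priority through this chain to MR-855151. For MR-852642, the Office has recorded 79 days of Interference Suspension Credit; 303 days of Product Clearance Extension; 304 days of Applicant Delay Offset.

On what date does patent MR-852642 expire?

May 27, 2020

Earliest priority filing: 10 March 1995.
Base term: 10 March 1995 + 25 years → 10 March 2020.
Interference Suspension Credit: +79 days → 28 May 2020.
Product Clearance Extension: 303 days (within the 1262-day cap) → +303 days → 27 March 2021.
Applicant Delay Offset: −304 days → 27 May 2020.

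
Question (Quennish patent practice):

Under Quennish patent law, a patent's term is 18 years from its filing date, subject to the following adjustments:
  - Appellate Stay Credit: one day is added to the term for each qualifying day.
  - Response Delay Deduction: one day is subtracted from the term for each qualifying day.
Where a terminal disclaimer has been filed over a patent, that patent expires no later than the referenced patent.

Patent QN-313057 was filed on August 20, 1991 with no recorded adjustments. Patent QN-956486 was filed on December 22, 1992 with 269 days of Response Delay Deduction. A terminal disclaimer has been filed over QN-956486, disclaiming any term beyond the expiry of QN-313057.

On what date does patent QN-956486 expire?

August 20, 2009

Natural term of QN-956486:
  Base: filing + 18 years → 22 December 2010.
  Response Delay Deduction: −269 days → 28 March 2010.
Expiry of referenced patent QN-313057:
  Base: filing + 18 years → 20 August 2009.
Terminal disclaimer: QN-956486 expires on the earlier of 28 March 2010 and 20 August 2009.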